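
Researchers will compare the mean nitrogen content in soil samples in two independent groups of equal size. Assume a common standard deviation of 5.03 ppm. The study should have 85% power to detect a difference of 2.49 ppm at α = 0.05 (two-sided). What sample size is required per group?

For two equal groups, n per group = 2·((z_{α/2} + z_β)·σ/δ)².
z_{α/2} = 1.960; z_β = 1.036 (power 85%).
n = 2 × (2.996 × 5.03 / 2.49)² = 2 × 36.63 = 73.26
Round up: n = 74 per group.

74 per group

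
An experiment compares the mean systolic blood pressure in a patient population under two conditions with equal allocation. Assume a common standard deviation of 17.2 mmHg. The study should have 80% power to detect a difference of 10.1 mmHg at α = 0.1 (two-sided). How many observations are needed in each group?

For two equal groups, n per group = 2·((z_{α/2} + z_β)·σ/δ)².
z_{α/2} = 1.645; z_β = 0.842 (power 80%).
n = 2 × (2.487 × 17.2 / 10.1)² = 2 × 17.94 = 35.88
Round up: n = 36 per group.

36 per group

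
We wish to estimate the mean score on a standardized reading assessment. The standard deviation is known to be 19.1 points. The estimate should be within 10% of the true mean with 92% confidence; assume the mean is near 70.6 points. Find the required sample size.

n = 23

For a mean, the margin of error is E = z·σ/√n, so n = (zσ/E)².
At 92% confidence, z = 1.751.
E = 10% of 70.6 = 7.06 points.
n = (1.751 × 19.1 / 7.06)² = 22.44
Round up: n = 23.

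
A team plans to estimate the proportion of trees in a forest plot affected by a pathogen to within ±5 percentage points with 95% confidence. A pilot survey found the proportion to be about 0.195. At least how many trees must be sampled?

n = 242

For a proportion with margin E = 0.05 at 95% confidence, z = 1.960.
n = p̂(1−p̂)(z/E)² = 0.195 × 0.805 × (1.960/0.05)² = 241.21
Round up: n = 242.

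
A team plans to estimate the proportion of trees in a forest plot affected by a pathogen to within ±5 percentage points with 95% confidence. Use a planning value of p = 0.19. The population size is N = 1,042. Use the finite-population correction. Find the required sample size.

193

For a proportion with margin E = 0.05 at 95% confidence, z = 1.960.
n = p̂(1−p̂)(z/E)² = 0.19 × 0.81 × (1.960/0.05)² = 236.49 — call this n₀.
Finite-population correction with N = 1,042: n = n₀ / (1 + (n₀−1)/N) = 236.49 / 1.226 = 192.90
Round up: n = 193.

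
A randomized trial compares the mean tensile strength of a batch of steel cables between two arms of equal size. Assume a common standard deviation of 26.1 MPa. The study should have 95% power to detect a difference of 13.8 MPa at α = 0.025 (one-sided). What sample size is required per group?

93 per group

For two equal groups, n per group = 2·((z_α + z_β)·σ/δ)².
z_α = 1.960; z_β = 1.645 (power 95%).
n = 2 × (3.605 × 26.1 / 13.8)² = 2 × 46.49 = 92.98
Round up: n = 93 per group.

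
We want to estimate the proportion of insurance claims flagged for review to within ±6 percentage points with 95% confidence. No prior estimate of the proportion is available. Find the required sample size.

For a proportion with margin E = 0.06 at 95% confidence, z = 1.960.
With no prior estimate, use p = 0.5, which maximizes p(1−p) at 0.25.
n = 0.25 × (z/E)² = 0.25 × (1.960/0.06)² = 266.78
Round up: n = 267.

267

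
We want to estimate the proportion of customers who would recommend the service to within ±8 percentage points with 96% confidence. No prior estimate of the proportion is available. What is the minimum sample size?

165

For a proportion with margin E = 0.08 at 96% confidence, z = 2.054.
With no prior estimate, use p = 0.5, which maximizes p(1−p) at 0.25.
n = 0.25 × (z/E)² = 0.25 × (2.054/0.08)² = 164.80
Round up: n = 165.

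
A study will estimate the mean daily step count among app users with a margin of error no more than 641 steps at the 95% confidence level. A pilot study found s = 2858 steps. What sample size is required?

For a mean, the margin of error is E = z·σ/√n, so n = (zσ/E)².
At 95% confidence, z = 1.960.
n = (1.960 × 2858 / 641)² = 76.37
Round up: n = 77.

77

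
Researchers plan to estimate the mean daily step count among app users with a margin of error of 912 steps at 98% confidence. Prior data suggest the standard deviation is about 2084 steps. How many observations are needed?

For a mean, the margin of error is E = z·σ/√n, so n = (zσ/E)².
At 98% confidence, z = 2.326.
n = (2.326 × 2084 / 912)² = 28.25
Round up: n = 29.

n = 29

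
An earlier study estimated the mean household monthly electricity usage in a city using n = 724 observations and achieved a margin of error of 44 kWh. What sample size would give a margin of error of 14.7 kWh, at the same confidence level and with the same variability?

Margin of error scales as 1/√n, so n₂ = n₁·(E₁/E₂)².
n₂ = 724 × (44/14.7)² = 724 × 8.959 = 6486.32
Round up: n₂ = 6487.

n = 6487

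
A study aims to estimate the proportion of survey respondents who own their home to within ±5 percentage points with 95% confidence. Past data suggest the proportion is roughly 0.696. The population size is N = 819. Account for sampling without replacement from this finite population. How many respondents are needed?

For a proportion with margin E = 0.05 at 95% confidence, z = 1.960.
n = p̂(1−p̂)(z/E)² = 0.696 × 0.304 × (1.960/0.05)² = 325.13 — call this n₀.
Finite-population correction with N = 819: n = n₀ / (1 + (n₀−1)/N) = 325.13 / 1.396 = 232.90
Round up: n = 233.

233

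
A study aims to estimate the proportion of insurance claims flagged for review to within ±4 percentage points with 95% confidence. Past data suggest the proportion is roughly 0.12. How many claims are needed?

254

For a proportion with margin E = 0.04 at 95% confidence, z = 1.960.
n = p̂(1−p̂)(z/E)² = 0.12 × 0.88 × (1.960/0.04)² = 253.55
Round up: n = 254.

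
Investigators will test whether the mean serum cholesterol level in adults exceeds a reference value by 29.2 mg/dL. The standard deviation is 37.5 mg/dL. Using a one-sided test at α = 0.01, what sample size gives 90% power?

22

For a one-sample z-test, n = ((z_α + z_β)·σ/δ)².
z_α = 2.326 (one-sided α = 0.01); z_β = 1.282 (power 90% → β = 0.1).
n = (3.608 × 37.5 / 29.2)² = 21.47
Round up: n = 22.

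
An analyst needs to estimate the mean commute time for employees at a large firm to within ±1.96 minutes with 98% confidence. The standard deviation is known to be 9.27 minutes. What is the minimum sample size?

For a mean, the margin of error is E = z·σ/√n, so n = (zσ/E)².
At 98% confidence, z = 2.326.
n = (2.326 × 9.27 / 1.96)² = 121.02
Round up: n = 122.

n = 122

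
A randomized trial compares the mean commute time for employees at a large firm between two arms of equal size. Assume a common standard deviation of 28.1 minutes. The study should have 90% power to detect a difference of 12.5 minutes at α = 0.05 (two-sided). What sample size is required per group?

107 per group

For two equal groups, n per group = 2·((z_{α/2} + z_β)·σ/δ)².
z_{α/2} = 1.960; z_β = 1.282 (power 90%).
n = 2 × (3.242 × 28.1 / 12.5)² = 2 × 53.12 = 106.24
Round up: n = 107 per group.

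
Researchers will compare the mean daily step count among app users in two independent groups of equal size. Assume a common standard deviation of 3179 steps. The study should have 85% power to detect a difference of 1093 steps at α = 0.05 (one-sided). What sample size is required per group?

122 per group

For two equal groups, n per group = 2·((z_α + z_β)·σ/δ)².
z_α = 1.645; z_β = 1.036 (power 85%).
n = 2 × (2.681 × 3179 / 1093)² = 2 × 60.80 = 121.60
Round up: n = 122 per group.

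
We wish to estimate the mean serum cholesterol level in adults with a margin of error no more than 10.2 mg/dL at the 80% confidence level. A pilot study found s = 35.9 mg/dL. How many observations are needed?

21

For a mean, the margin of error is E = z·σ/√n, so n = (zσ/E)².
At 80% confidence, z = 1.282.
n = (1.282 × 35.9 / 10.2)² = 20.36
Round up: n = 21.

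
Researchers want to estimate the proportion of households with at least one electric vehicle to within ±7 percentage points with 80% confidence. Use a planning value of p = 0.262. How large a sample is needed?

65

For a proportion with margin E = 0.07 at 80% confidence, z = 1.282.
n = p̂(1−p̂)(z/E)² = 0.262 × 0.738 × (1.282/0.07)² = 64.85
Round up: n = 65.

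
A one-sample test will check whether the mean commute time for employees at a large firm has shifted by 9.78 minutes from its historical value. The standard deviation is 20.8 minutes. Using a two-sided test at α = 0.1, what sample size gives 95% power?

49

For a one-sample z-test, n = ((z_{α/2} + z_β)·σ/δ)².
z_{α/2} = 1.645 (two-sided α = 0.1); z_β = 1.645 (power 95% → β = 0.05).
n = (3.290 × 20.8 / 9.78)² = 48.96
Round up: n = 49.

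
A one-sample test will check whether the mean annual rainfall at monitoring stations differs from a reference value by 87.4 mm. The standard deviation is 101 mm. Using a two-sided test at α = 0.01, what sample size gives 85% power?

For a one-sample z-test, n = ((z_{α/2} + z_β)·σ/δ)².
z_{α/2} = 2.576 (two-sided α = 0.01); z_β = 1.036 (power 85% → β = 0.15).
n = (3.612 × 101 / 87.4)² = 17.42
Round up: n = 18.

n = 18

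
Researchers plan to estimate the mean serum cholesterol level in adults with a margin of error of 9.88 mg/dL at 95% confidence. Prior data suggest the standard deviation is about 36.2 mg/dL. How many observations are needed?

52

For a mean, the margin of error is E = z·σ/√n, so n = (zσ/E)².
At 95% confidence, z = 1.960.
n = (1.960 × 36.2 / 9.88)² = 51.57
Round up: n = 52.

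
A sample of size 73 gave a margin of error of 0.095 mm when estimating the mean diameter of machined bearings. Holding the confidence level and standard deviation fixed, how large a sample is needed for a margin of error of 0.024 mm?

Margin of error scales as 1/√n, so n₂ = n₁·(E₁/E₂)².
n₂ = 73 × (0.095/0.024)² = 73 × 15.67 = 1143.91
Round up: n₂ = 1144.

n = 1144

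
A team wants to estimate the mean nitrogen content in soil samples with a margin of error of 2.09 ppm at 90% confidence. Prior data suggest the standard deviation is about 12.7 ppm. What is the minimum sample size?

n = 100

For a mean, the margin of error is E = z·σ/√n, so n = (zσ/E)².
At 90% confidence, z = 1.645.
n = (1.645 × 12.7 / 2.09)² = 99.92
Round up: n = 100.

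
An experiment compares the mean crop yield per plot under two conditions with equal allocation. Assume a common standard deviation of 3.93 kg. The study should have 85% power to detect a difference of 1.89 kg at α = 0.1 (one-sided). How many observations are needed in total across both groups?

For two equal groups, n per group = 2·((z_α + z_β)·σ/δ)².
z_α = 1.282; z_β = 1.036 (power 85%).
n = 2 × (2.318 × 3.93 / 1.89)² = 2 × 23.23 = 46.46
Round up: n = 47 per group.
Total across both groups: 2 × 47 = 94.

94 total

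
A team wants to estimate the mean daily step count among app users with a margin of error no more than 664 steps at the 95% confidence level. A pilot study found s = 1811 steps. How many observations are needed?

For a mean, the margin of error is E = z·σ/√n, so n = (zσ/E)².
At 95% confidence, z = 1.960.
n = (1.960 × 1811 / 664)² = 28.58
Round up: n = 29.

n = 29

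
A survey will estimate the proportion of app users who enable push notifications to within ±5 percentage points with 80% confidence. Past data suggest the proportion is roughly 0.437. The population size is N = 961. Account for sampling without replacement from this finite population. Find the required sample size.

For a proportion with margin E = 0.05 at 80% confidence, z = 1.282.
n = p̂(1−p̂)(z/E)² = 0.437 × 0.563 × (1.282/0.05)² = 161.74 — call this n₀.
Finite-population correction with N = 961: n = n₀ / (1 + (n₀−1)/N) = 161.74 / 1.167 = 138.59
Round up: n = 139.

n = 139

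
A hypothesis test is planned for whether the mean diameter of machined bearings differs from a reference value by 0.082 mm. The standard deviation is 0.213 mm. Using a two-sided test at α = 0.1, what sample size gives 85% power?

For a one-sample z-test, n = ((z_{α/2} + z_β)·σ/δ)².
z_{α/2} = 1.645 (two-sided α = 0.1); z_β = 1.036 (power 85% → β = 0.15).
n = (2.681 × 0.213 / 0.082)² = 48.50
Round up: n = 49.

49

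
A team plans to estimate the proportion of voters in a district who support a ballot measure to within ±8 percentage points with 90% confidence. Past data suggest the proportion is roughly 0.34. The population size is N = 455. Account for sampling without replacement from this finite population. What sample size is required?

For a proportion with margin E = 0.08 at 90% confidence, z = 1.645.
n = p̂(1−p̂)(z/E)² = 0.34 × 0.66 × (1.645/0.08)² = 94.88 — call this n₀.
Finite-population correction with N = 455: n = n₀ / (1 + (n₀−1)/N) = 94.88 / 1.206 = 78.67
Round up: n = 79.

79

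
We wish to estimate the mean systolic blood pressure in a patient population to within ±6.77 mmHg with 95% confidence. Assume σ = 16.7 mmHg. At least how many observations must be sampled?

n = 24

For a mean, the margin of error is E = z·σ/√n, so n = (zσ/E)².
At 95% confidence, z = 1.960.
n = (1.960 × 16.7 / 6.77)² = 23.38
Round up: n = 24.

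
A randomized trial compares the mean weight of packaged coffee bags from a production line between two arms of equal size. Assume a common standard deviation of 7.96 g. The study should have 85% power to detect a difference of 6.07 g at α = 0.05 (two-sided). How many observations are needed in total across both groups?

62 total

For two equal groups, n per group = 2·((z_{α/2} + z_β)·σ/δ)².
z_{α/2} = 1.960; z_β = 1.036 (power 85%).
n = 2 × (2.996 × 7.96 / 6.07)² = 2 × 15.44 = 30.88
Round up: n = 31 per group.
Total across both groups: 2 × 31 = 62.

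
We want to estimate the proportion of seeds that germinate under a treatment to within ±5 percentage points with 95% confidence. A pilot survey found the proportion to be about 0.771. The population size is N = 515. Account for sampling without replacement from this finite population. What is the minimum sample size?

178

For a proportion with margin E = 0.05 at 95% confidence, z = 1.960.
n = p̂(1−p̂)(z/E)² = 0.771 × 0.229 × (1.960/0.05)² = 271.31 — call this n₀.
Finite-population correction with N = 515: n = n₀ / (1 + (n₀−1)/N) = 271.31 / 1.525 = 177.91
Round up: n = 178.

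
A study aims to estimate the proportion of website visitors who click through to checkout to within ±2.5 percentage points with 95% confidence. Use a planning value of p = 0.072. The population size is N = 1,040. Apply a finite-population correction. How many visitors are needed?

For a proportion with margin E = 0.025 at 95% confidence, z = 1.960.
n = p̂(1−p̂)(z/E)² = 0.072 × 0.928 × (1.960/0.025)² = 410.69 — call this n₀.
Finite-population correction with N = 1,040: n = n₀ / (1 + (n₀−1)/N) = 410.69 / 1.394 = 294.61
Round up: n = 295.

295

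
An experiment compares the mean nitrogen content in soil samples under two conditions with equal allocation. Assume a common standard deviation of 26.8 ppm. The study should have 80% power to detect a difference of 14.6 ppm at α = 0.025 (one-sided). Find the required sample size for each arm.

For two equal groups, n per group = 2·((z_α + z_β)·σ/δ)².
z_α = 1.960; z_β = 0.842 (power 80%).
n = 2 × (2.802 × 26.8 / 14.6)² = 2 × 26.45 = 52.90
Round up: n = 53 per group.

53 per group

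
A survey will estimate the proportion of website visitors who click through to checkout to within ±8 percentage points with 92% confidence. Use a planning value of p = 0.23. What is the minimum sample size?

85

For a proportion with margin E = 0.08 at 92% confidence, z = 1.751.
n = p̂(1−p̂)(z/E)² = 0.23 × 0.77 × (1.751/0.08)² = 84.84
Round up: n = 85.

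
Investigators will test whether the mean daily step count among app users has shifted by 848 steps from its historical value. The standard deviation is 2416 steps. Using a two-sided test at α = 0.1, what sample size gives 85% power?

59

For a one-sample z-test, n = ((z_{α/2} + z_β)·σ/δ)².
z_{α/2} = 1.645 (two-sided α = 0.1); z_β = 1.036 (power 85% → β = 0.15).
n = (2.681 × 2416 / 848)² = 58.34
Round up: n = 59.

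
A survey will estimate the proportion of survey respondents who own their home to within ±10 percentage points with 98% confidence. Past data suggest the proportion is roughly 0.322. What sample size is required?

119

For a proportion with margin E = 0.1 at 98% confidence, z = 2.326.
n = p̂(1−p̂)(z/E)² = 0.322 × 0.678 × (2.326/0.1)² = 118.11
Round up: n = 119.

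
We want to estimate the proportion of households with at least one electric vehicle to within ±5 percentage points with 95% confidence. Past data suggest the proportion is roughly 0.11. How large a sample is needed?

n = 151

For a proportion with margin E = 0.05 at 95% confidence, z = 1.960.
n = p̂(1−p̂)(z/E)² = 0.11 × 0.89 × (1.960/0.05)² = 150.44
Round up: n = 151.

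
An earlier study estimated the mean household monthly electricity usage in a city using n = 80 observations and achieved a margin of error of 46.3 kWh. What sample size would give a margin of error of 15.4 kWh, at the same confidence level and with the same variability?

n = 724

Margin of error scales as 1/√n, so n₂ = n₁·(E₁/E₂)².
n₂ = 80 × (46.3/15.4)² = 80 × 9.039 = 723.12
Round up: n₂ = 724.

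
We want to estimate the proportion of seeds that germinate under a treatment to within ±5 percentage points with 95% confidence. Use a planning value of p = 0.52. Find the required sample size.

For a proportion with margin E = 0.05 at 95% confidence, z = 1.960.
n = p̂(1−p̂)(z/E)² = 0.52 × 0.48 × (1.960/0.05)² = 383.55
Round up: n = 384.

384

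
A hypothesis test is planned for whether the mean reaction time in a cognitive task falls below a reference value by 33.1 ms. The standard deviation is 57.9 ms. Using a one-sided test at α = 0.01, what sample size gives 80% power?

For a one-sample z-test, n = ((z_α + z_β)·σ/δ)².
z_α = 2.326 (one-sided α = 0.01); z_β = 0.842 (power 80% → β = 0.2).
n = (3.168 × 57.9 / 33.1)² = 30.71
Round up: n = 31.

31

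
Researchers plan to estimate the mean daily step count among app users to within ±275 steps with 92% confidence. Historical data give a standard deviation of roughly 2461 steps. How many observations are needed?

For a mean, the margin of error is E = z·σ/√n, so n = (zσ/E)².
At 92% confidence, z = 1.751.
n = (1.751 × 2461 / 275)² = 245.54
Round up: n = 246.

246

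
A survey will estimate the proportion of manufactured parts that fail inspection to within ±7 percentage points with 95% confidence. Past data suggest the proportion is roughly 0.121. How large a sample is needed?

84

For a proportion with margin E = 0.07 at 95% confidence, z = 1.960.
n = p̂(1−p̂)(z/E)² = 0.121 × 0.879 × (1.960/0.07)² = 83.39
Round up: n = 84.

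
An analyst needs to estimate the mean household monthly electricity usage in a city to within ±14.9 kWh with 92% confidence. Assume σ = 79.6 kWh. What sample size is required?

For a mean, the margin of error is E = z·σ/√n, so n = (zσ/E)².
At 92% confidence, z = 1.751.
n = (1.751 × 79.6 / 14.9)² = 87.50
Round up: n = 88.

88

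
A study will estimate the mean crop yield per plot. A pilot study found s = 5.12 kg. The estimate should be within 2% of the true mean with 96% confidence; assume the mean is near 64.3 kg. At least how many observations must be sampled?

67

For a mean, the margin of error is E = z·σ/√n, so n = (zσ/E)².
At 96% confidence, z = 2.054.
E = 2% of 64.3 = 1.286 kg.
n = (2.054 × 5.12 / 1.286)² = 66.87
Round up: n = 67.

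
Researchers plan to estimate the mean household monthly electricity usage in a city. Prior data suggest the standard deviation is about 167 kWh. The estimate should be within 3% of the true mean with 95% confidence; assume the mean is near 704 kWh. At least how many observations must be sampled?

For a mean, the margin of error is E = z·σ/√n, so n = (zσ/E)².
At 95% confidence, z = 1.960.
E = 3% of 704 = 21.12 kWh.
n = (1.960 × 167 / 21.12)² = 240.19
Round up: n = 241.

241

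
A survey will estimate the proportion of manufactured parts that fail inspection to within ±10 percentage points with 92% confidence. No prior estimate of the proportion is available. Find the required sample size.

For a proportion with margin E = 0.1 at 92% confidence, z = 1.751.
With no prior estimate, use p = 0.5, which maximizes p(1−p) at 0.25.
n = 0.25 × (z/E)² = 0.25 × (1.751/0.1)² = 76.65
Round up: n = 77.

77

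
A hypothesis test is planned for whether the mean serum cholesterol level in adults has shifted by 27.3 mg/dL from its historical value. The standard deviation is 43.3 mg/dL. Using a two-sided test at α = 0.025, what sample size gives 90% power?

n = 32

For a one-sample z-test, n = ((z_{α/2} + z_β)·σ/δ)².
z_{α/2} = 2.241 (two-sided α = 0.025); z_β = 1.282 (power 90% → β = 0.1).
n = (3.523 × 43.3 / 27.3)² = 31.22
Round up: n = 32.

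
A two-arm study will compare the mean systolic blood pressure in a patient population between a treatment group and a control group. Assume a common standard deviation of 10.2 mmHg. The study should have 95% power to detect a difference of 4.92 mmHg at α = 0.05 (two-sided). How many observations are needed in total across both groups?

224 total

For two equal groups, n per group = 2·((z_{α/2} + z_β)·σ/δ)².
z_{α/2} = 1.960; z_β = 1.645 (power 95%).
n = 2 × (3.605 × 10.2 / 4.92)² = 2 × 55.86 = 111.72
Round up: n = 112 per group.
Total across both groups: 2 × 112 = 224.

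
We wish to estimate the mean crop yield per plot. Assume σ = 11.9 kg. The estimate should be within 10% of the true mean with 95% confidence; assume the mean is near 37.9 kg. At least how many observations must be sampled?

38

For a mean, the margin of error is E = z·σ/√n, so n = (zσ/E)².
At 95% confidence, z = 1.960.
E = 10% of 37.9 = 3.79 kg.
n = (1.960 × 11.9 / 3.79)² = 37.87
Round up: n = 38.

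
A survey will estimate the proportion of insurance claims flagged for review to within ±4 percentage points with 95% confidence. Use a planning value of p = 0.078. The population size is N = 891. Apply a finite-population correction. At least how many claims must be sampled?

For a proportion with margin E = 0.04 at 95% confidence, z = 1.960.
n = p̂(1−p̂)(z/E)² = 0.078 × 0.922 × (1.960/0.04)² = 172.67 — call this n₀.
Finite-population correction with N = 891: n = n₀ / (1 + (n₀−1)/N) = 172.67 / 1.193 = 144.74
Round up: n = 145.

n = 145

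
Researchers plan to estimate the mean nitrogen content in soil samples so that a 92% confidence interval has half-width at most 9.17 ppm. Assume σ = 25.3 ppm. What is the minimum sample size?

For a mean, the margin of error is E = z·σ/√n, so n = (zσ/E)².
At 92% confidence, z = 1.751.
n = (1.751 × 25.3 / 9.17)² = 23.34
Round up: n = 24.

24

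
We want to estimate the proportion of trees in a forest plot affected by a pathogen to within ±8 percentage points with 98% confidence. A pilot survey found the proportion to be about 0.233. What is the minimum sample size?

For a proportion with margin E = 0.08 at 98% confidence, z = 2.326.
n = p̂(1−p̂)(z/E)² = 0.233 × 0.767 × (2.326/0.08)² = 151.07
Round up: n = 152.

n = 152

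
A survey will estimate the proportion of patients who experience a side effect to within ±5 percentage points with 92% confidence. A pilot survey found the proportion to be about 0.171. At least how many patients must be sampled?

For a proportion with margin E = 0.05 at 92% confidence, z = 1.751.
n = p̂(1−p̂)(z/E)² = 0.171 × 0.829 × (1.751/0.05)² = 173.85
Round up: n = 174.

174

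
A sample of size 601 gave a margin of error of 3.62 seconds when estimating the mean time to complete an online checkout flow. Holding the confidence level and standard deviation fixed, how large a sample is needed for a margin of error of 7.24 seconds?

151

Margin of error scales as 1/√n, so n₂ = n₁·(E₁/E₂)².
n₂ = 601 × (3.62/7.24)² = 601 × 0.25 = 150.25
Round up: n₂ = 151.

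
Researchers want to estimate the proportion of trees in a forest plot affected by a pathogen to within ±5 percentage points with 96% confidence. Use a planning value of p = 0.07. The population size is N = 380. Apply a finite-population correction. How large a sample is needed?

86

For a proportion with margin E = 0.05 at 96% confidence, z = 2.054.
n = p̂(1−p̂)(z/E)² = 0.07 × 0.93 × (2.054/0.05)² = 109.86 — call this n₀.
Finite-population correction with N = 380: n = n₀ / (1 + (n₀−1)/N) = 109.86 / 1.286 = 85.43
Round up: n = 86.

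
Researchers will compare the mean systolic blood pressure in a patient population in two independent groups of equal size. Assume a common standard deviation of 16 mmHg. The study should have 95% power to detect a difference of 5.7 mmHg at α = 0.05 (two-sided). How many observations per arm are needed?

For two equal groups, n per group = 2·((z_{α/2} + z_β)·σ/δ)².
z_{α/2} = 1.960; z_β = 1.645 (power 95%).
n = 2 × (3.605 × 16 / 5.7)² = 2 × 102.40 = 204.80
Round up: n = 205 per group.

205 per group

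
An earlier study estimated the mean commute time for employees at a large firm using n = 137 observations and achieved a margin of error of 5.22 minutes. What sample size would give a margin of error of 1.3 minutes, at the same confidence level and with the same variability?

Margin of error scales as 1/√n, so n₂ = n₁·(E₁/E₂)².
n₂ = 137 × (5.22/1.3)² = 137 × 16.12 = 2208.44
Round up: n₂ = 2209.

2209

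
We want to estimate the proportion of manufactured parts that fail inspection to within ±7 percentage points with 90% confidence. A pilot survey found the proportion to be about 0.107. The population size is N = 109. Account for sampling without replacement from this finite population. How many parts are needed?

For a proportion with margin E = 0.07 at 90% confidence, z = 1.645.
n = p̂(1−p̂)(z/E)² = 0.107 × 0.893 × (1.645/0.07)² = 52.77 — call this n₀.
Finite-population correction with N = 109: n = n₀ / (1 + (n₀−1)/N) = 52.77 / 1.475 = 35.78
Round up: n = 36.

36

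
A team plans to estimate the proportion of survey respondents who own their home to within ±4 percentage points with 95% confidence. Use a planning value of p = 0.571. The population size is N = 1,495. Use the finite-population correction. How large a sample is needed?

For a proportion with margin E = 0.04 at 95% confidence, z = 1.960.
n = p̂(1−p̂)(z/E)² = 0.571 × 0.429 × (1.960/0.04)² = 588.15 — call this n₀.
Finite-population correction with N = 1,495: n = n₀ / (1 + (n₀−1)/N) = 588.15 / 1.393 = 422.22
Round up: n = 423.

423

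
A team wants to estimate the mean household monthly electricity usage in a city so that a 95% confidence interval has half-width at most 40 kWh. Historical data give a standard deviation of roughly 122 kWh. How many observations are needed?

36

For a mean, the margin of error is E = z·σ/√n, so n = (zσ/E)².
At 95% confidence, z = 1.960.
n = (1.960 × 122 / 40)² = 35.74
Round up: n = 36.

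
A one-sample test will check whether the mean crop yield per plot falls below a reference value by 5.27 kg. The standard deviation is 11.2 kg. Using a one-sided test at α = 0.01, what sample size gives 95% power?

72

For a one-sample z-test, n = ((z_α + z_β)·σ/δ)².
z_α = 2.326 (one-sided α = 0.01); z_β = 1.645 (power 95% → β = 0.05).
n = (3.971 × 11.2 / 5.27)² = 71.22
Round up: n = 72.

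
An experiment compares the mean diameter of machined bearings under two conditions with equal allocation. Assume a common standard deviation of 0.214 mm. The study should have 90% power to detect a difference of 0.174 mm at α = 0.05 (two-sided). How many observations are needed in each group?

For two equal groups, n per group = 2·((z_{α/2} + z_β)·σ/δ)².
z_{α/2} = 1.960; z_β = 1.282 (power 90%).
n = 2 × (3.242 × 0.214 / 0.174)² = 2 × 15.90 = 31.80
Round up: n = 32 per group.

32 per group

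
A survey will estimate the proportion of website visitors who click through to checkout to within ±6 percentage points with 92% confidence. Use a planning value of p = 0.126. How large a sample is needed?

94

For a proportion with margin E = 0.06 at 92% confidence, z = 1.751.
n = p̂(1−p̂)(z/E)² = 0.126 × 0.874 × (1.751/0.06)² = 93.79
Round up: n = 94.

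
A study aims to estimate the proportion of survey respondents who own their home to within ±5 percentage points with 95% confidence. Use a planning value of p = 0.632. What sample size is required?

358

For a proportion with margin E = 0.05 at 95% confidence, z = 1.960.
n = p̂(1−p̂)(z/E)² = 0.632 × 0.368 × (1.960/0.05)² = 357.39
Round up: n = 358.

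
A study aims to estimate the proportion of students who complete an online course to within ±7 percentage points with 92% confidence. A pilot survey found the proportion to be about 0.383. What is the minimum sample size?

For a proportion with margin E = 0.07 at 92% confidence, z = 1.751.
n = p̂(1−p̂)(z/E)² = 0.383 × 0.617 × (1.751/0.07)² = 147.86
Round up: n = 148.

148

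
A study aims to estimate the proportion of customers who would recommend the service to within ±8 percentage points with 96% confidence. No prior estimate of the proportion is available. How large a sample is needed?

165

For a proportion with margin E = 0.08 at 96% confidence, z = 2.054.
With no prior estimate, use p = 0.5, which maximizes p(1−p) at 0.25.
n = 0.25 × (z/E)² = 0.25 × (2.054/0.08)² = 164.80
Round up: n = 165.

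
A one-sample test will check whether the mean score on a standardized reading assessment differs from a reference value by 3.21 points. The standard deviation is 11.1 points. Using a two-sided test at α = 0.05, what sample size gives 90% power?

126

For a one-sample z-test, n = ((z_{α/2} + z_β)·σ/δ)².
z_{α/2} = 1.960 (two-sided α = 0.05); z_β = 1.282 (power 90% → β = 0.1).
n = (3.242 × 11.1 / 3.21)² = 125.68
Round up: n = 126.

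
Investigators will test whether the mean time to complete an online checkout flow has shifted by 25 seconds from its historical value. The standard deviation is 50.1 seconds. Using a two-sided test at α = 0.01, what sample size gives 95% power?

For a one-sample z-test, n = ((z_{α/2} + z_β)·σ/δ)².
z_{α/2} = 2.576 (two-sided α = 0.01); z_β = 1.645 (power 95% → β = 0.05).
n = (4.221 × 50.1 / 25)² = 71.55
Round up: n = 72.

n = 72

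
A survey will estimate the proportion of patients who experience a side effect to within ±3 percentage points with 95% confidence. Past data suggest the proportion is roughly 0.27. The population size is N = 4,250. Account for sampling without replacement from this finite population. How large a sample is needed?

For a proportion with margin E = 0.03 at 95% confidence, z = 1.960.
n = p̂(1−p̂)(z/E)² = 0.27 × 0.73 × (1.960/0.03)² = 841.31 — call this n₀.
Finite-population correction with N = 4,250: n = n₀ / (1 + (n₀−1)/N) = 841.31 / 1.198 = 702.26
Round up: n = 703.

n = 703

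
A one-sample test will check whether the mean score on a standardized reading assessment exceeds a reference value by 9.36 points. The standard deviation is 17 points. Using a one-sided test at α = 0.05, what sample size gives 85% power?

For a one-sample z-test, n = ((z_α + z_β)·σ/δ)².
z_α = 1.645 (one-sided α = 0.05); z_β = 1.036 (power 85% → β = 0.15).
n = (2.681 × 17 / 9.36)² = 23.71
Round up: n = 24.

n = 24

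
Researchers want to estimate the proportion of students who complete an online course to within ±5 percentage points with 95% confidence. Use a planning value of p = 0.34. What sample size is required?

For a proportion with margin E = 0.05 at 95% confidence, z = 1.960.
n = p̂(1−p̂)(z/E)² = 0.34 × 0.66 × (1.960/0.05)² = 344.82
Round up: n = 345.

n = 345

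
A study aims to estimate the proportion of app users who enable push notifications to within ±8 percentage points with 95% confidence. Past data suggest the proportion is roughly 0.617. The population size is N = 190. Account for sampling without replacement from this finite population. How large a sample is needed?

For a proportion with margin E = 0.08 at 95% confidence, z = 1.960.
n = p̂(1−p̂)(z/E)² = 0.617 × 0.383 × (1.960/0.08)² = 141.85 — call this n₀.
Finite-population correction with N = 190: n = n₀ / (1 + (n₀−1)/N) = 141.85 / 1.741 = 81.48
Round up: n = 82.

n = 82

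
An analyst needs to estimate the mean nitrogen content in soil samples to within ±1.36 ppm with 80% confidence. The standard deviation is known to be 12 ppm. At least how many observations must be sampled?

n = 128

For a mean, the margin of error is E = z·σ/√n, so n = (zσ/E)².
At 80% confidence, z = 1.282.
n = (1.282 × 12 / 1.36)² = 127.96
Round up: n = 128.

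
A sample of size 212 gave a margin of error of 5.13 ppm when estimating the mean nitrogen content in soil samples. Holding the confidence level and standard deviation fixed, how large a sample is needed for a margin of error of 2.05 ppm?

Margin of error scales as 1/√n, so n₂ = n₁·(E₁/E₂)².
n₂ = 212 × (5.13/2.05)² = 212 × 6.262 = 1327.54
Round up: n₂ = 1328.

n = 1328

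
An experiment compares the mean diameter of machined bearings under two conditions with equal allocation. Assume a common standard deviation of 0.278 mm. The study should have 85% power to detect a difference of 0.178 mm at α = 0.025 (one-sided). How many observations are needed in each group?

For two equal groups, n per group = 2·((z_α + z_β)·σ/δ)².
z_α = 1.960; z_β = 1.036 (power 85%).
n = 2 × (2.996 × 0.278 / 0.178)² = 2 × 21.89 = 43.78
Round up: n = 44 per group.

44 per group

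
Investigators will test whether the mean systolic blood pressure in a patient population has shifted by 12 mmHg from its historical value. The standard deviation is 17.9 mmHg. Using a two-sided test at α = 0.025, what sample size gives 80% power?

For a one-sample z-test, n = ((z_{α/2} + z_β)·σ/δ)².
z_{α/2} = 2.241 (two-sided α = 0.025); z_β = 0.842 (power 80% → β = 0.2).
n = (3.083 × 17.9 / 12)² = 21.15
Round up: n = 22.

22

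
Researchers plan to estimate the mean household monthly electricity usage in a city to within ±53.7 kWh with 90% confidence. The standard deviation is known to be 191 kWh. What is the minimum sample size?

n = 35

For a mean, the margin of error is E = z·σ/√n, so n = (zσ/E)².
At 90% confidence, z = 1.645.
n = (1.645 × 191 / 53.7)² = 34.23
Round up: n = 35.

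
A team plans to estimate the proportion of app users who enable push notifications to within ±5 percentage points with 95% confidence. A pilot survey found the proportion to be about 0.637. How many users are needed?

n = 356

For a proportion with margin E = 0.05 at 95% confidence, z = 1.960.
n = p̂(1−p̂)(z/E)² = 0.637 × 0.363 × (1.960/0.05)² = 355.32
Round up: n = 356.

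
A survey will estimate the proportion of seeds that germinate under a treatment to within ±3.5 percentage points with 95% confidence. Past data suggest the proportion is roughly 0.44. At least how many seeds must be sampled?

For a proportion with margin E = 0.035 at 95% confidence, z = 1.960.
n = p̂(1−p̂)(z/E)² = 0.44 × 0.56 × (1.960/0.035)² = 772.71
Round up: n = 773.

773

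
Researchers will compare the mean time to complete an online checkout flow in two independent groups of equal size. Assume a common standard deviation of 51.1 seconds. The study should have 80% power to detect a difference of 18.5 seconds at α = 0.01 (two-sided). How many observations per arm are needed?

179 per group

For two equal groups, n per group = 2·((z_{α/2} + z_β)·σ/δ)².
z_{α/2} = 2.576; z_β = 0.842 (power 80%).
n = 2 × (3.418 × 51.1 / 18.5)² = 2 × 89.13 = 178.26
Round up: n = 179 per group.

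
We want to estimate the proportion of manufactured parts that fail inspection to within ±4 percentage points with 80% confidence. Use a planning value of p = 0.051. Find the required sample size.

50

For a proportion with margin E = 0.04 at 80% confidence, z = 1.282.
n = p̂(1−p̂)(z/E)² = 0.051 × 0.949 × (1.282/0.04)² = 49.72
Round up: n = 50.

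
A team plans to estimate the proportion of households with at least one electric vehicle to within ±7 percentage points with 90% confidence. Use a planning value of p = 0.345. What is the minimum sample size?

For a proportion with margin E = 0.07 at 90% confidence, z = 1.645.
n = p̂(1−p̂)(z/E)² = 0.345 × 0.655 × (1.645/0.07)² = 124.79
Round up: n = 125.

125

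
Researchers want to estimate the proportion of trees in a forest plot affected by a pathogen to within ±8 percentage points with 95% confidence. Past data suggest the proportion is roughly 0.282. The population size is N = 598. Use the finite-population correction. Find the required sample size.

n = 102

For a proportion with margin E = 0.08 at 95% confidence, z = 1.960.
n = p̂(1−p̂)(z/E)² = 0.282 × 0.718 × (1.960/0.08)² = 121.54 — call this n₀.
Finite-population correction with N = 598: n = n₀ / (1 + (n₀−1)/N) = 121.54 / 1.202 = 101.11
Round up: n = 102.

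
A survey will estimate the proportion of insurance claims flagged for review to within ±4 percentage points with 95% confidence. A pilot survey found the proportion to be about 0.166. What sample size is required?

For a proportion with margin E = 0.04 at 95% confidence, z = 1.960.
n = p̂(1−p̂)(z/E)² = 0.166 × 0.834 × (1.960/0.04)² = 332.40
Round up: n = 333.

333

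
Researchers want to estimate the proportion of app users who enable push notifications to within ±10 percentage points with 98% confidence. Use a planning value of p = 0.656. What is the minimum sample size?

n = 123

For a proportion with margin E = 0.1 at 98% confidence, z = 2.326.
n = p̂(1−p̂)(z/E)² = 0.656 × 0.344 × (2.326/0.1)² = 122.09
Round up: n = 123.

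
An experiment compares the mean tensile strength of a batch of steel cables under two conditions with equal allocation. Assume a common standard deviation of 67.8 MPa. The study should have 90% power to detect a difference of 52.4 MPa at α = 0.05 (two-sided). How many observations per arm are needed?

For two equal groups, n per group = 2·((z_{α/2} + z_β)·σ/δ)².
z_{α/2} = 1.960; z_β = 1.282 (power 90%).
n = 2 × (3.242 × 67.8 / 52.4)² = 2 × 17.60 = 35.20
Round up: n = 36 per group.

36 per group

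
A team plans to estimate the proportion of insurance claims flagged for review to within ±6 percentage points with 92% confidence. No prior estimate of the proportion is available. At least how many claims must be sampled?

For a proportion with margin E = 0.06 at 92% confidence, z = 1.751.
With no prior estimate, use p = 0.5, which maximizes p(1−p) at 0.25.
n = 0.25 × (z/E)² = 0.25 × (1.751/0.06)² = 212.92
Round up: n = 213.

n = 213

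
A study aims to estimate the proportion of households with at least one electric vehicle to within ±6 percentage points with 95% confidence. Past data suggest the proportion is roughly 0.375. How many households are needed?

For a proportion with margin E = 0.06 at 95% confidence, z = 1.960.
n = p̂(1−p̂)(z/E)² = 0.375 × 0.625 × (1.960/0.06)² = 250.10
Round up: n = 251.

n = 251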